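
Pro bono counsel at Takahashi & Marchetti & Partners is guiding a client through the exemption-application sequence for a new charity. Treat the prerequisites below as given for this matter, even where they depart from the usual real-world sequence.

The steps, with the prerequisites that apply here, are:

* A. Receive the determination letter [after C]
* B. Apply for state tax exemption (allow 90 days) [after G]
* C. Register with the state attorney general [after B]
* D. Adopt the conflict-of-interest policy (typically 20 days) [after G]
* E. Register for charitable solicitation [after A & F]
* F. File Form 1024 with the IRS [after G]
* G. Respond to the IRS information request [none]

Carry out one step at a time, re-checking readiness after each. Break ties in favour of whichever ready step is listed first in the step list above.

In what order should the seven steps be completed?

G → B → C → A → D → F → E

G is the only step with nothing outstanding, so it goes first.
B, D and F are all available; B is listed earlier → B.
Now C, D and F have their prerequisites met. C is listed earlier, so C next.
A, D and F are all available; A is listed earlier → A.
D and F are both available; D is listed earlier → D.
Next only F has its prerequisites met → F.
Next only E has its prerequisites met → E.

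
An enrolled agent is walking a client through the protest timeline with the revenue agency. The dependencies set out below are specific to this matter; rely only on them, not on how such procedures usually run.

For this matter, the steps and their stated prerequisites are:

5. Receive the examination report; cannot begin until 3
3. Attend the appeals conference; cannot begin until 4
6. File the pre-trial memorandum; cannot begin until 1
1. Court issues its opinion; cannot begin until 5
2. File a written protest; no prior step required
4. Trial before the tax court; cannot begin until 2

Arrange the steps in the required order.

2, 4, 3, 5, 1, 6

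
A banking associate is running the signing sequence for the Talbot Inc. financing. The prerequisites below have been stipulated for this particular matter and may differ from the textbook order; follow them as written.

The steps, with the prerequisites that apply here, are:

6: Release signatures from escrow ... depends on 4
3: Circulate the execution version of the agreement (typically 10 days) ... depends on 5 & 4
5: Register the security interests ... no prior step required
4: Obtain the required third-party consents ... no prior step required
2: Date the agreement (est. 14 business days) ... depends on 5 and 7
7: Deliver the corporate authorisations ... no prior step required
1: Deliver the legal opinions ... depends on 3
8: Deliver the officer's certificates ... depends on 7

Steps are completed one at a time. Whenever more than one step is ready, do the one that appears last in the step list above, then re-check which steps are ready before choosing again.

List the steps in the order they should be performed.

7, 8, 4, 5, 2, 3, 1, 6

Nothing is required for 7, 4 and 5. 7 is listed later → 7 first.
8 now also ready, so the ready set is {8, 4, 5}; 8 is listed later → 8.
4 and 5 are both available; 4 is listed later → 4.
Ready: 5 and 6. 5 is listed later → 5.
Ready: 2, 3 and 6. 2 is listed later → 2.
Ready: 3 and 6. 3 is listed later → 3.
1 now also ready, so the ready set is {1, 6}; 1 is listed later → 1.
6 is the only step now ready → 6.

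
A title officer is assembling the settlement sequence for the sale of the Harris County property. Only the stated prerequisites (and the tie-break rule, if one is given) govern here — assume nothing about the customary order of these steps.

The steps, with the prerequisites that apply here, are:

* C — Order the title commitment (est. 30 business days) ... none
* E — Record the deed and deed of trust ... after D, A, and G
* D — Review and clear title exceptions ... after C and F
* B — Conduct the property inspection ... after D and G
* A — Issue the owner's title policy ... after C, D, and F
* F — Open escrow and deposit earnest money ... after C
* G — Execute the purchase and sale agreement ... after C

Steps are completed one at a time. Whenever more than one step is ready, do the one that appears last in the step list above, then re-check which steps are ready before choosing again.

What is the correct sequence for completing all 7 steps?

C has no prerequisites → C first.
Now G and F have their prerequisites met. G is listed later, so G next.
F is the only step now ready → F.
Next only D has its prerequisites met → D.
Ready: A and B. A is listed later → A.
B and E are both available; B is listed later → B.
Next only E has its prerequisites met → E.

C → G → F → D → A → B → E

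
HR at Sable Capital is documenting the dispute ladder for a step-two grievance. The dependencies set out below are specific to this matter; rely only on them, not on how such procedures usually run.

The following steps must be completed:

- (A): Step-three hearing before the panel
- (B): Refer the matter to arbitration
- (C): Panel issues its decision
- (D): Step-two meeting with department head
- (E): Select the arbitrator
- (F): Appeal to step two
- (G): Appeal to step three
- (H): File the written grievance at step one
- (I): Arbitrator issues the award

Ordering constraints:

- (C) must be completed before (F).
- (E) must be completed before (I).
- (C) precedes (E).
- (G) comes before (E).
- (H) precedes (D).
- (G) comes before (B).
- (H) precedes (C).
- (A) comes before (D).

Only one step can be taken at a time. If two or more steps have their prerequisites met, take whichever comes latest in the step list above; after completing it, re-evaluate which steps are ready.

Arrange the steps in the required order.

(H) (G) (C) (F) (E) (I) (B) (A) (D)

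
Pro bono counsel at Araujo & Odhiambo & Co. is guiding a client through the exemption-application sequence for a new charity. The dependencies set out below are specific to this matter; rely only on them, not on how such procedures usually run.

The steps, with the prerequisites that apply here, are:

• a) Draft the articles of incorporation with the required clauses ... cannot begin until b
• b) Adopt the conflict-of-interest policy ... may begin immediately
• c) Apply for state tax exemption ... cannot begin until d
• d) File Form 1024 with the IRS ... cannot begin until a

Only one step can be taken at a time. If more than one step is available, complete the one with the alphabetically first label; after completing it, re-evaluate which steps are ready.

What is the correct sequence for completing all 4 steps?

Only b has no prerequisites, so it is first.
That leaves a as the only ready step → a.
d needed a, now all done → d.
c needed d, now all done → c.

b a d c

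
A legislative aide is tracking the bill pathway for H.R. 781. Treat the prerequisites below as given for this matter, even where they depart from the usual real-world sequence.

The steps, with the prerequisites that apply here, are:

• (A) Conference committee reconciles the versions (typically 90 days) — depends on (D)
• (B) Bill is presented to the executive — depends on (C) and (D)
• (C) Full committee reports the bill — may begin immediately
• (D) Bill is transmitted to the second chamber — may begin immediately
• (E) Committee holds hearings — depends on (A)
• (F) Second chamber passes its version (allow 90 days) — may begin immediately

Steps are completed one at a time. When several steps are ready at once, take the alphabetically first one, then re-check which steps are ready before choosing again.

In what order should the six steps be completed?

(C), (D), (A), (B), (E), (F)

(C), (D) and (F) have no prerequisites; (C) has the earlier label, so (C) is first.
(D) and (F) are both available; (D) has the earlier label → (D).
Ready: (A), (B) and (F). (A) has the earlier label → (A).
Ready: (B), (E) and (F). (B) has the earlier label → (B).
Ready: (E) and (F). (E) has the earlier label → (E).
(F) is the only step now ready → (F).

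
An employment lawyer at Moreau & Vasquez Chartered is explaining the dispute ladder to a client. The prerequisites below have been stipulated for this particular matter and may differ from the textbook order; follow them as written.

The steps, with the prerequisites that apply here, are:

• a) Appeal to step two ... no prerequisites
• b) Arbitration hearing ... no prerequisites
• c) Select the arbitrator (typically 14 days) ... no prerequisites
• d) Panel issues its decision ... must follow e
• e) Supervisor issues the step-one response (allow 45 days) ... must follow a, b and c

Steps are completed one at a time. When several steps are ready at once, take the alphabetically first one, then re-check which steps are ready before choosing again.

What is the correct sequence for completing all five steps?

Nothing is required for a, b and c. a has the earlier label → a first.
Ready: b and c. b has the earlier label → b.
That leaves c as the only ready step → c.
That leaves e as the only ready step → e.
Next only d has its prerequisites met → d.

a, b, c, e, d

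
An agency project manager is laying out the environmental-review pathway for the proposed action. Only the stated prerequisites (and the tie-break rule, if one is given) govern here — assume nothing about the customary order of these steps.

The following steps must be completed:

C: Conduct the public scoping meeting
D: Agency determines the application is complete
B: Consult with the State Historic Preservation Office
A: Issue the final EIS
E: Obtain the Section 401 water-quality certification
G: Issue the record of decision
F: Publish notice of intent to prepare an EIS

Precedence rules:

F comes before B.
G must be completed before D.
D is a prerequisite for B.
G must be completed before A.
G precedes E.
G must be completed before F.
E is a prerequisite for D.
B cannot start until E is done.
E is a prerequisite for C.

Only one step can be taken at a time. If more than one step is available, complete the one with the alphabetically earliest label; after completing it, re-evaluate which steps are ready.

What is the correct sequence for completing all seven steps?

G, A, E, C, D, F, B

G has no prerequisites → G first.
A, E and F are all available; A has the earlier label → A.
Ready: E and F. E has the earlier label → E.
Ready: C, D and F. C has the earlier label → C.
D and F are both available; D has the earlier label → D.
F needed G, now all done → F.
B needed D, E and F, now all done → B.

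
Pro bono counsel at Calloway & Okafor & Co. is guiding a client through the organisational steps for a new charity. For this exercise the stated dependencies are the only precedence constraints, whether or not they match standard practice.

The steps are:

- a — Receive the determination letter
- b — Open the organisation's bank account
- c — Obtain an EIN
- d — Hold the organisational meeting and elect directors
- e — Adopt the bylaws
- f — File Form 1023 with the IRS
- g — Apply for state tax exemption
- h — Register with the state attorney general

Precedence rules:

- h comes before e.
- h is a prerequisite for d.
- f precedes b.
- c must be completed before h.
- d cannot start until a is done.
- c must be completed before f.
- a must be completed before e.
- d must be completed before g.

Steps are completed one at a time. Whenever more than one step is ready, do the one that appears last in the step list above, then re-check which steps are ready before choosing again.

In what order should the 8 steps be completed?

c → h → f → b → a → e → d → g

c and a have no prerequisites; c is listed later, so c is first.
h and f now also ready, so the ready set is {h, f, a}; h is listed later → h.
Ready: f and a. f is listed later → f.
b now also ready, so the ready set is {b, a}; b is listed later → b.
That leaves a as the only ready step → a.
Ready: e and d. e is listed later → e.
d needed h and a, now all done → d.
g is the only step now ready → g.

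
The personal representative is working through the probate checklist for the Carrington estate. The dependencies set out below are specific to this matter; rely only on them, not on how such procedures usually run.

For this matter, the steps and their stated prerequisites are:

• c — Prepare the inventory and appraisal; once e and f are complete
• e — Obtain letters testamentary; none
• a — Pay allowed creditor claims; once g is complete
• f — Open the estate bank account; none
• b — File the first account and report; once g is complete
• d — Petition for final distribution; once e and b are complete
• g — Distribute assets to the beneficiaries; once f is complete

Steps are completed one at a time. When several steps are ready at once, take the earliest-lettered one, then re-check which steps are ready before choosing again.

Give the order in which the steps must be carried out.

e, f, c, g, a, b, d

e and f have no prerequisites; e has the earlier label, so e is first.
That leaves f as the only ready step → f.
c and g are both available; c has the earlier label → c.
That leaves g as the only ready step → g.
Ready: a and b. a has the earlier label → a.
b is the only step now ready → b.
d needed b and e, now all done → d.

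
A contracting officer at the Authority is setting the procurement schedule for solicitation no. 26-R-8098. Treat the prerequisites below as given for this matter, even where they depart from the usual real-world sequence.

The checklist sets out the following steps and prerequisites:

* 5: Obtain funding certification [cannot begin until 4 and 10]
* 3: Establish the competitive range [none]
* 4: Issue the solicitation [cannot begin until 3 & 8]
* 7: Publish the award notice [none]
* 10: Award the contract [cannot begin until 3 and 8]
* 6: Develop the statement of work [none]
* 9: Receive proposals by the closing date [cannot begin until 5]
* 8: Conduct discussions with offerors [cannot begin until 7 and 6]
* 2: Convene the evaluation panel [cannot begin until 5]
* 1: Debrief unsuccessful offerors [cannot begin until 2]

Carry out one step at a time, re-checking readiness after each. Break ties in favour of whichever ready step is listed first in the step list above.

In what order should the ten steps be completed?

Nothing is required for 3, 7 and 6. 3 is listed earlier → 3 first.
7 and 6 are both available; 7 is listed earlier → 7.
Next only 6 has its prerequisites met → 6.
Next only 8 has its prerequisites met → 8.
4 and 10 are both available; 4 is listed earlier → 4.
10 is the only step now ready → 10.
That leaves 5 as the only ready step → 5.
Now 9 and 2 have their prerequisites met. 9 is listed earlier, so 9 next.
That leaves 2 as the only ready step → 2.
Next only 1 has its prerequisites met → 1.

3, 7, 6, 8, 4, 10, 5, 9, 2, 1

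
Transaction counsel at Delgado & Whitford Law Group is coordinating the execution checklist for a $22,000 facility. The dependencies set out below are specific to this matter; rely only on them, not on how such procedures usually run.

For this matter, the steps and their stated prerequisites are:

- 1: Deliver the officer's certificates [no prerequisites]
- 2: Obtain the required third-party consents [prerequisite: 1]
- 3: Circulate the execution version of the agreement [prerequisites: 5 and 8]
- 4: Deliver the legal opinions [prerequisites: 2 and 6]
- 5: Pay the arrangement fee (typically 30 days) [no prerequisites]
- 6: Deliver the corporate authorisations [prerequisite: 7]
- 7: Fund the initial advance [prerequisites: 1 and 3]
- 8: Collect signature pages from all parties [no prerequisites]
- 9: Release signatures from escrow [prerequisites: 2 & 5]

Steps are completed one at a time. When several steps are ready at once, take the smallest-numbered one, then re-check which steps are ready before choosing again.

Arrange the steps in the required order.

1, 2, 5, 8, 3, 7, 6, 4, 9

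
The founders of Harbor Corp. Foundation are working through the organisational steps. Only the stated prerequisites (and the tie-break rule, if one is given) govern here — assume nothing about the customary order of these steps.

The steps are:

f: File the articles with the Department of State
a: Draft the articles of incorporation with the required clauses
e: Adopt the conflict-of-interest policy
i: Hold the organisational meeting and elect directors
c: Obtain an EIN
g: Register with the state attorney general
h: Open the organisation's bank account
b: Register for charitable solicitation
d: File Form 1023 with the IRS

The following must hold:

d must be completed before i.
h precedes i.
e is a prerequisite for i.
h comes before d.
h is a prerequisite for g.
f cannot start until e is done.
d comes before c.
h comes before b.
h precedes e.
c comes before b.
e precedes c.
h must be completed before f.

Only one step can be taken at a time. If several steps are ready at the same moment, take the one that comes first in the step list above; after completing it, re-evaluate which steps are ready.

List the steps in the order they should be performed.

a and h have no prerequisites; a is listed earlier, so a is first.
h is the only step now ready → h.
Ready: e, g and d. e is listed earlier → e.
f now also ready, so the ready set is {f, g, d}; f is listed earlier → f.
g and d are both available; g is listed earlier → g.
d needed h, now all done → d.
Ready: i and c. i is listed earlier → i.
That leaves c as the only ready step → c.
That leaves b as the only ready step → b.

a h e f g d i c b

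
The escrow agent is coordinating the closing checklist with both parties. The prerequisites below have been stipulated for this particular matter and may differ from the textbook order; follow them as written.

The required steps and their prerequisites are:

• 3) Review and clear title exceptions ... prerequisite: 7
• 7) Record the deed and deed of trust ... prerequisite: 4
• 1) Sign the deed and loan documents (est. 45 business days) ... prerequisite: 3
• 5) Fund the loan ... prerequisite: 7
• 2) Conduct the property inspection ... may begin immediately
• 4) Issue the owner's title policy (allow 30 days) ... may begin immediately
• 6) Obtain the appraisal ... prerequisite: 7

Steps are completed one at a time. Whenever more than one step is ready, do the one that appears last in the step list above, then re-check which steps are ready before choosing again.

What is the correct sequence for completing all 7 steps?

4, 2, 7, 6, 5, 3, 1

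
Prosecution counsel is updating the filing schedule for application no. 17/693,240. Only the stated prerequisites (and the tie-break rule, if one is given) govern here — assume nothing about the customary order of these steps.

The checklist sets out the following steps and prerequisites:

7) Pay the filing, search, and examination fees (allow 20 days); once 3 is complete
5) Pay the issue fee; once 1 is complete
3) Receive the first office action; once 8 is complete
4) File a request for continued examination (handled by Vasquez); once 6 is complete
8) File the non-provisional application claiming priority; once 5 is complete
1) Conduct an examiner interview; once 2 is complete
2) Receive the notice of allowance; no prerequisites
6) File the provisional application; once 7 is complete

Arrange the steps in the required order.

2, 1, 5, 8, 3, 7, 6, 4

2 is the only step with nothing outstanding, so it goes first.
1 needed 2, now all done → 1.
5 needed 1, now all done → 5.
Next only 8 has its prerequisites met → 8.
3 needed 8, now all done → 3.
7 is the only step now ready → 7.
6 needed 7, now all done → 6.
Next only 4 has its prerequisites met → 4.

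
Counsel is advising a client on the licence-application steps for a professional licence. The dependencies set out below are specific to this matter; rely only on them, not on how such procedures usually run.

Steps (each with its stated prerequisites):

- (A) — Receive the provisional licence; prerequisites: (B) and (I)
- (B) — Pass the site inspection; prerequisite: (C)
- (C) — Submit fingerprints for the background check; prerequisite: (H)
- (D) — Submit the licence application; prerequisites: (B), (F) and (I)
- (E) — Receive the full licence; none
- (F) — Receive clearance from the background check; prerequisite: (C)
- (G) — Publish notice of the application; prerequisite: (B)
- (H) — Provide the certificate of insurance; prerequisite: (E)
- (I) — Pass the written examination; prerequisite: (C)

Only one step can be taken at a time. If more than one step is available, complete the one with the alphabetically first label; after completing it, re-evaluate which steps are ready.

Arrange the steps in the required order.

(E), (H), (C), (B), (F), (G), (I), (A), (D)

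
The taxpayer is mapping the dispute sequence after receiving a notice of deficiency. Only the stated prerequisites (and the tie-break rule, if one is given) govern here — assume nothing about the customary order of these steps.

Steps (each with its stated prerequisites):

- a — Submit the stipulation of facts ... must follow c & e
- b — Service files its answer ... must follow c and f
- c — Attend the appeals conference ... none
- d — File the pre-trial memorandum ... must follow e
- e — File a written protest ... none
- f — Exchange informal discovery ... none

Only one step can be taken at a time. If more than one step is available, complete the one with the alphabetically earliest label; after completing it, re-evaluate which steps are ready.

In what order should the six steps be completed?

c, e, a, d, f, b

Nothing is required for c, e and f. c has the earlier label → c first.
Now e and f have their prerequisites met. e has the earlier label, so e next.
a, d and f are all available; a has the earlier label → a.
d and f are both available; d has the earlier label → d.
That leaves f as the only ready step → f.
b needed c and f, now all done → b.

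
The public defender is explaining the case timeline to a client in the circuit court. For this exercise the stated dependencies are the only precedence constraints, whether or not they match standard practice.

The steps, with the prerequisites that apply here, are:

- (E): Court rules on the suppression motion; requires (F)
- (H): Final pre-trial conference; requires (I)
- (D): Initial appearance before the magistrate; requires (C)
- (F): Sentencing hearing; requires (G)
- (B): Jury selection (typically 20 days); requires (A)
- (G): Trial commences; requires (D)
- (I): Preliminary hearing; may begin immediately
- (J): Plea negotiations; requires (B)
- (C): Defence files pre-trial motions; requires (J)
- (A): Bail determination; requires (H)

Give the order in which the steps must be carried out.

(I) → (H) → (A) → (B) → (J) → (C) → (D) → (G) → (F) → (E)

(I) has no prerequisites → (I) first.
That leaves (H) as the only ready step → (H).
(A) needed (H), now all done → (A).
(B) needed (A), now all done → (B).
That leaves (J) as the only ready step → (J).
That leaves (C) as the only ready step → (C).
(D) needed (C), now all done → (D).
(G) needed (D), now all done → (G).
That leaves (F) as the only ready step → (F).
Next only (E) has its prerequisites met → (E).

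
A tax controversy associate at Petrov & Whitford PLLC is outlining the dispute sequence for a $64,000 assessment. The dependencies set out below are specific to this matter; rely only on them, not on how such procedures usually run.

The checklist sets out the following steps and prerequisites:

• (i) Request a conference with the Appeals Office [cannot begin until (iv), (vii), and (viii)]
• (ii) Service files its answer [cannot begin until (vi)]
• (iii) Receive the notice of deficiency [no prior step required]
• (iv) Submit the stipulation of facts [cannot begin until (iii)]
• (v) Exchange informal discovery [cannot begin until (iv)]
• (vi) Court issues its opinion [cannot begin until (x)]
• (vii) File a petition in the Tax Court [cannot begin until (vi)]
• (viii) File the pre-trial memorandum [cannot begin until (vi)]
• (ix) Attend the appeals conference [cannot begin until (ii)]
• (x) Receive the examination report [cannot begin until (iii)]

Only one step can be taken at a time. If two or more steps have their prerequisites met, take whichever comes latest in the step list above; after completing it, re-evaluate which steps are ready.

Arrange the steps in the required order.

(iii) (x) (vi) (viii) (vii) (iv) (v) (ii) (ix) (i)

Only (iii) has no prerequisites, so it is first.
Ready: (x) and (iv). (x) is listed later → (x).
(vi) and (iv) are both available; (vi) is listed later → (vi).
Now (viii), (vii), (iv) and (ii) have their prerequisites met. (viii) is listed later, so (viii) next.
Now (vii), (iv) and (ii) have their prerequisites met. (vii) is listed later, so (vii) next.
Ready: (iv) and (ii). (iv) is listed later → (iv).
Now (v), (ii) and (i) have their prerequisites met. (v) is listed later, so (v) next.
Now (ii) and (i) have their prerequisites met. (ii) is listed later, so (ii) next.
Now (ix) and (i) have their prerequisites met. (ix) is listed later, so (ix) next.
(i) needed (viii), (vii) and (iv), now all done → (i).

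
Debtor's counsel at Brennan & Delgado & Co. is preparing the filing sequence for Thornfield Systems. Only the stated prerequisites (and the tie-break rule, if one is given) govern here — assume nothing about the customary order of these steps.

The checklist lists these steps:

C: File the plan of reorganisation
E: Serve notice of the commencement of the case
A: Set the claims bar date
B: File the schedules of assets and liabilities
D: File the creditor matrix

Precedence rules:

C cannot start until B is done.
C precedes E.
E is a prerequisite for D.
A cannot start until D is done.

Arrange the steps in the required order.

B C E D A

Only B has no prerequisites, so it is first.
That leaves C as the only ready step → C.
E is the only step now ready → E.
D is the only step now ready → D.
Next only A has its prerequisites met → A.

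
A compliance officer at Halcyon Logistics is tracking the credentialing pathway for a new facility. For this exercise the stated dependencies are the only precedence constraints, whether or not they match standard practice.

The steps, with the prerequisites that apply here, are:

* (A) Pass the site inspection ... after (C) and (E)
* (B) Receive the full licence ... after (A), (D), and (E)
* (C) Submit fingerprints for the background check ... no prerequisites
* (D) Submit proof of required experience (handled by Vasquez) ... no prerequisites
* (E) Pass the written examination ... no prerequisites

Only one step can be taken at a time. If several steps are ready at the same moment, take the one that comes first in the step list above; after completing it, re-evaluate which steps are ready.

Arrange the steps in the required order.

(C) (D) (E) (A) (B)

(C), (D) and (E) have no prerequisites; (C) is listed earlier, so (C) is first.
Ready: (D) and (E). (D) is listed earlier → (D).
Next only (E) has its prerequisites met → (E).
(A) needed (C) and (E), now all done → (A).
(B) is the only step now ready → (B).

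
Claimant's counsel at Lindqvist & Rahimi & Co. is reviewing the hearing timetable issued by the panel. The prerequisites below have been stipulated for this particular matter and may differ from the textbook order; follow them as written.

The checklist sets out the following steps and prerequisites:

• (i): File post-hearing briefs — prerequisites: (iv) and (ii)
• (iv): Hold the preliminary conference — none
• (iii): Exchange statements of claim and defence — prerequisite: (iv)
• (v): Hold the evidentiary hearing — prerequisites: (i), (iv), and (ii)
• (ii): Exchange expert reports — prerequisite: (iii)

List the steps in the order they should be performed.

(iv) (iii) (ii) (i) (v)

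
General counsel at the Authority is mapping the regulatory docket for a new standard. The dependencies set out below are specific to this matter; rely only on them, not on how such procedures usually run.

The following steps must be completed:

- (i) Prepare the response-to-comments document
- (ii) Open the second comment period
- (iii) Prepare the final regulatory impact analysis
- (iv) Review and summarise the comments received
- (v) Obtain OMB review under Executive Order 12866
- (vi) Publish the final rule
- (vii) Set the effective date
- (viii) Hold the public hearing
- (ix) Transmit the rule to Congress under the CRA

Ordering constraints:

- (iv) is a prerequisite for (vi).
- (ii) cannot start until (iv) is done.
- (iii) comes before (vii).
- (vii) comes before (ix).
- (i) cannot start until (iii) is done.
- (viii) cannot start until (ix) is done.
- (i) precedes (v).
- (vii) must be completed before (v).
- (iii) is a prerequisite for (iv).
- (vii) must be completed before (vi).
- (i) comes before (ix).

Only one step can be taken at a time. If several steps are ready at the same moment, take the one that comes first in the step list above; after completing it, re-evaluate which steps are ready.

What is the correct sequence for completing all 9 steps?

Only (iii) has no prerequisites, so it is first.
Ready: (i), (iv) and (vii). (i) is listed earlier → (i).
(iv) and (vii) are both available; (iv) is listed earlier → (iv).
(ii) now also ready, so the ready set is {(ii), (vii)}; (ii) is listed earlier → (ii).
Next only (vii) has its prerequisites met → (vii).
Ready: (v), (vi) and (ix). (v) is listed earlier → (v).
(vi) and (ix) are both available; (vi) is listed earlier → (vi).
(ix) needed (i) and (vii), now all done → (ix).
That leaves (viii) as the only ready step → (viii).

(iii) → (i) → (iv) → (ii) → (vii) → (v) → (vi) → (ix) → (viii)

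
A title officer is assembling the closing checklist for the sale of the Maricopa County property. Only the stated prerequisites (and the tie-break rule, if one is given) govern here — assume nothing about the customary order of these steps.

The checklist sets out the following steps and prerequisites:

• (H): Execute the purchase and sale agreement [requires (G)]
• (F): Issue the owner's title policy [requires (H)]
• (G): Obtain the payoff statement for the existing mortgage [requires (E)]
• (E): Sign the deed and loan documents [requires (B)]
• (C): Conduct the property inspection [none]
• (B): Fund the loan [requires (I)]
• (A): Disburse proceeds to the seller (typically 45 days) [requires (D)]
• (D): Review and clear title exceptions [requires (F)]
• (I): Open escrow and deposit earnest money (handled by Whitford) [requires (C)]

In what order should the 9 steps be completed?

(C), (I), (B), (E), (G), (H), (F), (D), (A)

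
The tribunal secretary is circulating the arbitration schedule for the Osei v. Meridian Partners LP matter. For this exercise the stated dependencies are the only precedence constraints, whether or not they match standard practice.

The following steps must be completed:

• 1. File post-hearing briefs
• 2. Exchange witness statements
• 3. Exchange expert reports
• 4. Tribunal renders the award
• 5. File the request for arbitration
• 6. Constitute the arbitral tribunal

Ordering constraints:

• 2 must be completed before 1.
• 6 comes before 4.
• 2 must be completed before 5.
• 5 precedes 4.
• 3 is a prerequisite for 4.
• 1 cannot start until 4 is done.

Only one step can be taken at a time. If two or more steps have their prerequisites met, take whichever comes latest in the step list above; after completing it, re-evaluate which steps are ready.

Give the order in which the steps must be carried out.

6, 3 and 2 have no prerequisites; 6 is listed later, so 6 is first.
Now 3 and 2 have their prerequisites met. 3 is listed later, so 3 next.
Next only 2 has its prerequisites met → 2.
5 needed 2, now all done → 5.
4 needed 6, 5 and 3, now all done → 4.
1 needed 4 and 2, now all done → 1.

6 3 2 5 4 1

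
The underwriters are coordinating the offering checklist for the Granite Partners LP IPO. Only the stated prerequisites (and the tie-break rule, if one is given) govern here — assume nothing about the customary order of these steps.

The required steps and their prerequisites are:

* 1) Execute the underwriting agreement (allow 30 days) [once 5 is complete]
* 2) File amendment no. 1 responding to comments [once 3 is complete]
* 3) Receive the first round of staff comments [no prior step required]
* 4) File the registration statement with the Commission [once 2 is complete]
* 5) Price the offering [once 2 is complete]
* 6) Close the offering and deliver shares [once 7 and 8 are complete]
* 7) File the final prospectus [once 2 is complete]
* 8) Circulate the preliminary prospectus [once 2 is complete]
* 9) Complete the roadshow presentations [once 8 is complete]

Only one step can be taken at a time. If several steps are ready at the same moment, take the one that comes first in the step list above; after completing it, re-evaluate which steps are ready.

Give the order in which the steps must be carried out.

3 has no prerequisites → 3 first.
That leaves 2 as the only ready step → 2.
Now 4, 5, 7 and 8 have their prerequisites met. 4 is listed earlier, so 4 next.
Ready: 5, 7 and 8. 5 is listed earlier → 5.
1 now also ready, so the ready set is {1, 7, 8}; 1 is listed earlier → 1.
Ready: 7 and 8. 7 is listed earlier → 7.
8 needed 2, now all done → 8.
Now 6 and 9 have their prerequisites met. 6 is listed earlier, so 6 next.
Next only 9 has its prerequisites met → 9.

3 2 4 5 1 7 8 6 9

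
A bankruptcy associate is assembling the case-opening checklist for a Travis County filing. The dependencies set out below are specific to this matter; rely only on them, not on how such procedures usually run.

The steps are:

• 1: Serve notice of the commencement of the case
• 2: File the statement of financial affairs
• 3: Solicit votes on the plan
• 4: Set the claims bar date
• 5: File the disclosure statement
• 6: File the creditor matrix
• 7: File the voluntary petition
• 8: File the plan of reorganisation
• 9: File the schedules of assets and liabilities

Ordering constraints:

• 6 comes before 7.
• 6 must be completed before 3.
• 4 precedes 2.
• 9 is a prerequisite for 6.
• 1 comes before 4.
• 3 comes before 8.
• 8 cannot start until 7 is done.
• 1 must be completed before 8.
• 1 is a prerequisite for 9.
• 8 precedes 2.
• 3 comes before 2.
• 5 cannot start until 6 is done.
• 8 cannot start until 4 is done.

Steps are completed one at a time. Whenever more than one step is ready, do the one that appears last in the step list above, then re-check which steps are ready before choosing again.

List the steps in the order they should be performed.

1, 9, 6, 7, 5, 4, 3, 8, 2

1 is the only step with nothing outstanding, so it goes first.
9 and 4 are both available; 9 is listed later → 9.
6 now also ready, so the ready set is {6, 4}; 6 is listed later → 6.
7, 5 and 3 now also ready, so the ready set is {7, 5, 4, 3}; 7 is listed later → 7.
5, 4 and 3 are all available; 5 is listed later → 5.
Now 4 and 3 have their prerequisites met. 4 is listed later, so 4 next.
3 is the only step now ready → 3.
8 needed 7, 4, 3 and 1, now all done → 8.
Next only 2 has its prerequisites met → 2.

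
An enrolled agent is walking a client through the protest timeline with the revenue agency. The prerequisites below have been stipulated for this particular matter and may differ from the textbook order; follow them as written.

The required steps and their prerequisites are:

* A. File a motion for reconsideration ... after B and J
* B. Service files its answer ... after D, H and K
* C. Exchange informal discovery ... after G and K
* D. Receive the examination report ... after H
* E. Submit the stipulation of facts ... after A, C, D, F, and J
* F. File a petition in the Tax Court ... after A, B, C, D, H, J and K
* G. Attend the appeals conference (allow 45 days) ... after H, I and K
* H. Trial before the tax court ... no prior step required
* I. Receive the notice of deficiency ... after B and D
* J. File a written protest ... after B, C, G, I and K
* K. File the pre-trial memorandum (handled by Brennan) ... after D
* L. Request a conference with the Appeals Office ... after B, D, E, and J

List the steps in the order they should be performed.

H has no prerequisites → H first.
D is the only step now ready → D.
K is the only step now ready → K.
B needed D, H and K, now all done → B.
I needed B and D, now all done → I.
G needed H, I and K, now all done → G.
Next only C has its prerequisites met → C.
J needed B, C, G, I and K, now all done → J.
A needed B and J, now all done → A.
Next only F has its prerequisites met → F.
E needed A, C, D, F and J, now all done → E.
L needed B, D, E and J, now all done → L.

H, D, K, B, I, G, C, J, A, F, E, L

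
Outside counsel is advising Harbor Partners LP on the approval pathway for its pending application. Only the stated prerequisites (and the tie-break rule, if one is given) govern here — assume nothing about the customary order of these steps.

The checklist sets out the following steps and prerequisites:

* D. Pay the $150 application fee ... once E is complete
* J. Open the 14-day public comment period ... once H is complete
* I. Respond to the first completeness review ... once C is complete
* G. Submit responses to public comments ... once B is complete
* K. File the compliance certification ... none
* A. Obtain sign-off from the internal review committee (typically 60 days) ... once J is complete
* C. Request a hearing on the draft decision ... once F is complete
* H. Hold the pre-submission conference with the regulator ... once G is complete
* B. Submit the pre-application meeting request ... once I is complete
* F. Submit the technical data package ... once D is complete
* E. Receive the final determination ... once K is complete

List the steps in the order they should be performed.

K, E, D, F, C, I, B, G, H, J, A

K has no prerequisites → K first.
E is the only step now ready → E.
That leaves D as the only ready step → D.
F is the only step now ready → F.
Next only C has its prerequisites met → C.
I is the only step now ready → I.
Next only B has its prerequisites met → B.
G is the only step now ready → G.
Next only H has its prerequisites met → H.
J is the only step now ready → J.
A is the only step now ready → A.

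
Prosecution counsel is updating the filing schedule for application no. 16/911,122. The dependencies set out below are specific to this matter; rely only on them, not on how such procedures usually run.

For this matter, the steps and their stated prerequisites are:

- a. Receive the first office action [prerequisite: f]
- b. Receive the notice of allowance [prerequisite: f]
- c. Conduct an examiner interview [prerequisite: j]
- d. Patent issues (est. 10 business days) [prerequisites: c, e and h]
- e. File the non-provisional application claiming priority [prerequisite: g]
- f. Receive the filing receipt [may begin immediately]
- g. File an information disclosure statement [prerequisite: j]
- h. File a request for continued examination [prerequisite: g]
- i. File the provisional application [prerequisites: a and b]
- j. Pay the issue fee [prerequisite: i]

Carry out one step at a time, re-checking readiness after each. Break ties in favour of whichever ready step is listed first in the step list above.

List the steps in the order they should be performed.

f → a → b → i → j → c → g → e → h → d

f is the only step with nothing outstanding, so it goes first.
Now a and b have their prerequisites met. a is listed earlier, so a next.
b needed f, now all done → b.
i needed a and b, now all done → i.
j is the only step now ready → j.
c and g are both available; c is listed earlier → c.
g is the only step now ready → g.
e and h are both available; e is listed earlier → e.
h needed g, now all done → h.
d is the only step now ready → d.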